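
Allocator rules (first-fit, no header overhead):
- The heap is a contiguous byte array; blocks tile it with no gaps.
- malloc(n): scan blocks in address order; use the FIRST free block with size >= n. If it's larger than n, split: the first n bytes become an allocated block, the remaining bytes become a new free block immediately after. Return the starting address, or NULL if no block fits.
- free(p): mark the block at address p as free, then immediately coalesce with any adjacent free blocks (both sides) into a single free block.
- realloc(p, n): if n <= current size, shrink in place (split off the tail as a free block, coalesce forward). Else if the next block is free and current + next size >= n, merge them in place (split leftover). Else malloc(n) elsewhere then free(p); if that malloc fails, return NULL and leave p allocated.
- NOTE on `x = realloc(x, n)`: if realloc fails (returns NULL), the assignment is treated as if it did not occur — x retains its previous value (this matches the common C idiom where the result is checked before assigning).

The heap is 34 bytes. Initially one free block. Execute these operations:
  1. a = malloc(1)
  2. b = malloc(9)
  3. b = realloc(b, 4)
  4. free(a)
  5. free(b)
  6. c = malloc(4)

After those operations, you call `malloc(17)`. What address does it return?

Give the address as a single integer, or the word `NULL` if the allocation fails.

Op 1: a = malloc(1) -> a = 0; heap: [0-0 ALLOC][1-33 FREE]
Op 2: b = malloc(9) -> b = 1; heap: [0-0 ALLOC][1-9 ALLOC][10-33 FREE]
Op 3: b = realloc(b, 4) -> b = 1; heap: [0-0 ALLOC][1-4 ALLOC][5-33 FREE]
Op 4: free(a) -> (freed a); heap: [0-0 FREE][1-4 ALLOC][5-33 FREE]
Op 5: free(b) -> (freed b); heap: [0-33 FREE]
Op 6: c = malloc(4) -> c = 0; heap: [0-3 ALLOC][4-33 FREE]
malloc(17): first-fit scan over [0-3 ALLOC][4-33 FREE] -> 4

Answer: 4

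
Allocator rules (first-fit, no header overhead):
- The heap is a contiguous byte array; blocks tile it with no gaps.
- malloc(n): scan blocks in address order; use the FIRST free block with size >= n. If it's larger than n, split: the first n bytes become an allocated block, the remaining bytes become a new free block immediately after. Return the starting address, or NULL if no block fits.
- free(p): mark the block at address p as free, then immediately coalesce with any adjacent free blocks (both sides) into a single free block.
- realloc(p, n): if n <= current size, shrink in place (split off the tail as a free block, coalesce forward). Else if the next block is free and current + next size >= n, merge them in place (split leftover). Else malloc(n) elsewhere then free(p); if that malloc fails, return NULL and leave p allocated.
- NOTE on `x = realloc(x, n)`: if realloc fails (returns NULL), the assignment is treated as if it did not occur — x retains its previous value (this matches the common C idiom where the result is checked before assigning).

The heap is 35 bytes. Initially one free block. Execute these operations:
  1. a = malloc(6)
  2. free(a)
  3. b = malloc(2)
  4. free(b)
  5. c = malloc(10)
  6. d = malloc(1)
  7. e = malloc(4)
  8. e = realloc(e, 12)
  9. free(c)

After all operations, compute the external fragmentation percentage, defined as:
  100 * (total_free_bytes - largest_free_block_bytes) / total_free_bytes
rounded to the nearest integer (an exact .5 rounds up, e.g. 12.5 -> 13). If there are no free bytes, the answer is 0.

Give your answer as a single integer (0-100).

Answer: 45

Derivation:
Op 1: a = malloc(6) -> a = 0; heap: [0-5 ALLOC][6-34 FREE]
Op 2: free(a) -> (freed a); heap: [0-34 FREE]
Op 3: b = malloc(2) -> b = 0; heap: [0-1 ALLOC][2-34 FREE]
Op 4: free(b) -> (freed b); heap: [0-34 FREE]
Op 5: c = malloc(10) -> c = 0; heap: [0-9 ALLOC][10-34 FREE]
Op 6: d = malloc(1) -> d = 10; heap: [0-9 ALLOC][10-10 ALLOC][11-34 FREE]
Op 7: e = malloc(4) -> e = 11; heap: [0-9 ALLOC][10-10 ALLOC][11-14 ALLOC][15-34 FREE]
Op 8: e = realloc(e, 12) -> e = 11; heap: [0-9 ALLOC][10-10 ALLOC][11-22 ALLOC][23-34 FREE]
Op 9: free(c) -> (freed c); heap: [0-9 FREE][10-10 ALLOC][11-22 ALLOC][23-34 FREE]
Free blocks: [10 12] total_free=22 largest=12 -> 100*(22-12)/22 = 1000/22 ≈ 45.455 -> rounds to 45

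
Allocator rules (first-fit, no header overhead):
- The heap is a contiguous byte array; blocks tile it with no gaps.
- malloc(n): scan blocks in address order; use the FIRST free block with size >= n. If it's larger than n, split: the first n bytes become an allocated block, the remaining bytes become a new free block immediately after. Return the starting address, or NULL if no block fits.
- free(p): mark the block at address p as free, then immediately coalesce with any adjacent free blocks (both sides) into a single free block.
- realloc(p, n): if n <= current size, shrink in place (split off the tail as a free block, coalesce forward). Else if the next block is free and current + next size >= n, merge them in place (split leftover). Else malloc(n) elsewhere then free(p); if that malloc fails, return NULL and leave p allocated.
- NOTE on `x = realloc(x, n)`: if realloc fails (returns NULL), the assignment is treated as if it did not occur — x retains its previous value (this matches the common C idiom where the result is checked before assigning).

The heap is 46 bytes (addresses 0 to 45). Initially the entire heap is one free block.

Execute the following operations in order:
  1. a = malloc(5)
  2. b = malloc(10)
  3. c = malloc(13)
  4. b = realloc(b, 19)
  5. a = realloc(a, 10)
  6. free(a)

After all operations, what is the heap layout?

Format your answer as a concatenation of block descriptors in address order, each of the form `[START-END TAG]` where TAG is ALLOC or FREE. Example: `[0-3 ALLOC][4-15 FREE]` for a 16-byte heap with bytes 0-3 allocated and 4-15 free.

Answer: [0-4 FREE][5-14 ALLOC][15-27 ALLOC][28-45 FREE]

Derivation:
Op 1: a = malloc(5) -> a = 0; heap: [0-4 ALLOC][5-45 FREE]
Op 2: b = malloc(10) -> b = 5; heap: [0-4 ALLOC][5-14 ALLOC][15-45 FREE]
Op 3: c = malloc(13) -> c = 15; heap: [0-4 ALLOC][5-14 ALLOC][15-27 ALLOC][28-45 FREE]
Op 4: b = realloc(b, 19) -> NULL (b unchanged); heap: [0-4 ALLOC][5-14 ALLOC][15-27 ALLOC][28-45 FREE]
Op 5: a = realloc(a, 10) -> a = 28; heap: [0-4 FREE][5-14 ALLOC][15-27 ALLOC][28-37 ALLOC][38-45 FREE]
Op 6: free(a) -> (freed a); heap: [0-4 FREE][5-14 ALLOC][15-27 ALLOC][28-45 FREE]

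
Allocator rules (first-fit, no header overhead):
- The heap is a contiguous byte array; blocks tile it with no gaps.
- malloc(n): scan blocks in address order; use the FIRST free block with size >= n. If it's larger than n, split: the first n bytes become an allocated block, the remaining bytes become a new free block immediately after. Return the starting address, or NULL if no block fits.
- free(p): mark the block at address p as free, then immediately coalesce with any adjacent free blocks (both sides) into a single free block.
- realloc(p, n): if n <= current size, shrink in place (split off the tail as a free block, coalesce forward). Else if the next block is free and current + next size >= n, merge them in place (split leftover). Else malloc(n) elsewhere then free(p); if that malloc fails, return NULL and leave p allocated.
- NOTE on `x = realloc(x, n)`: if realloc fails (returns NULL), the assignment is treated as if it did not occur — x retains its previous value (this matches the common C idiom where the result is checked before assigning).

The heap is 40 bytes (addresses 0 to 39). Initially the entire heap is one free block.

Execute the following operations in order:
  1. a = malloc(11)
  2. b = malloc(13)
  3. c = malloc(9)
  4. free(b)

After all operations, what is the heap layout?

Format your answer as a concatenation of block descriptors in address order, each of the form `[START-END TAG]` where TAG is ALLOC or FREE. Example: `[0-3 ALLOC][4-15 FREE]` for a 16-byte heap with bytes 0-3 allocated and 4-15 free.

Answer: [0-10 ALLOC][11-23 FREE][24-32 ALLOC][33-39 FREE]

Derivation:
Op 1: a = malloc(11) -> a = 0; heap: [0-10 ALLOC][11-39 FREE]
Op 2: b = malloc(13) -> b = 11; heap: [0-10 ALLOC][11-23 ALLOC][24-39 FREE]
Op 3: c = malloc(9) -> c = 24; heap: [0-10 ALLOC][11-23 ALLOC][24-32 ALLOC][33-39 FREE]
Op 4: free(b) -> (freed b); heap: [0-10 ALLOC][11-23 FREE][24-32 ALLOC][33-39 FREE]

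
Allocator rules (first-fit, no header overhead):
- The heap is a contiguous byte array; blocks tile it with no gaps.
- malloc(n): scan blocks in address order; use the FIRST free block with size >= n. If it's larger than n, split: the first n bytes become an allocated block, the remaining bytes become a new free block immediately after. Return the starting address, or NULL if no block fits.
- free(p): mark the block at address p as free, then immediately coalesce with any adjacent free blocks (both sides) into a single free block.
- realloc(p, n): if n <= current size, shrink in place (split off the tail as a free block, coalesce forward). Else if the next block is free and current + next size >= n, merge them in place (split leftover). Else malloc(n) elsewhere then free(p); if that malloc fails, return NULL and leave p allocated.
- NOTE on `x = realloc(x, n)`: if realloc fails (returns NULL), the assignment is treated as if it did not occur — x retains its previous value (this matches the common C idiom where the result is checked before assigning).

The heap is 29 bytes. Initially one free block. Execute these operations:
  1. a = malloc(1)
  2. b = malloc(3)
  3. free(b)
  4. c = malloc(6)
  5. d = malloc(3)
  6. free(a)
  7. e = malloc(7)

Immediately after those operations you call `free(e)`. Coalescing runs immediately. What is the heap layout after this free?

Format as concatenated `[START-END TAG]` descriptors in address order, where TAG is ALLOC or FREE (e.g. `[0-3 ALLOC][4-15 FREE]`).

Op 1: a = malloc(1) -> a = 0; heap: [0-0 ALLOC][1-28 FREE]
Op 2: b = malloc(3) -> b = 1; heap: [0-0 ALLOC][1-3 ALLOC][4-28 FREE]
Op 3: free(b) -> (freed b); heap: [0-0 ALLOC][1-28 FREE]
Op 4: c = malloc(6) -> c = 1; heap: [0-0 ALLOC][1-6 ALLOC][7-28 FREE]
Op 5: d = malloc(3) -> d = 7; heap: [0-0 ALLOC][1-6 ALLOC][7-9 ALLOC][10-28 FREE]
Op 6: free(a) -> (freed a); heap: [0-0 FREE][1-6 ALLOC][7-9 ALLOC][10-28 FREE]
Op 7: e = malloc(7) -> e = 10; heap: [0-0 FREE][1-6 ALLOC][7-9 ALLOC][10-16 ALLOC][17-28 FREE]
free(e): e = 10 -> block [10-16 ALLOC]; mark free, coalesce with adjacent free neighbors -> [0-0 FREE][1-6 ALLOC][7-9 ALLOC][10-28 FREE]

Answer: [0-0 FREE][1-6 ALLOC][7-9 ALLOC][10-28 FREE]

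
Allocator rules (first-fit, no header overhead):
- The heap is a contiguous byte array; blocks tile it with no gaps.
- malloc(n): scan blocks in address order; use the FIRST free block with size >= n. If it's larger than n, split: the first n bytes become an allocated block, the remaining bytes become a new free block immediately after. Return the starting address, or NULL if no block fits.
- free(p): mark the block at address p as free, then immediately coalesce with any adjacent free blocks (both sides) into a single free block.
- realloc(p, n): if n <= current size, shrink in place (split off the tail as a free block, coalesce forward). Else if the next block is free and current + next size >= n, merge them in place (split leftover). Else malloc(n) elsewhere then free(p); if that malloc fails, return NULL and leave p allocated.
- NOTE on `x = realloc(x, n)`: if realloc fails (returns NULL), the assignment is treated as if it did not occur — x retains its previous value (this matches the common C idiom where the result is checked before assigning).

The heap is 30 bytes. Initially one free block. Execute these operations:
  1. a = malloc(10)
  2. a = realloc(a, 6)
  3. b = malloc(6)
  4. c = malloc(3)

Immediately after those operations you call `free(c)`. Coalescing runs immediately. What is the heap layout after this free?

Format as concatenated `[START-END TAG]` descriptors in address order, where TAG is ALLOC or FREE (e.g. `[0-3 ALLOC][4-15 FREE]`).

Answer: [0-5 ALLOC][6-11 ALLOC][12-29 FREE]

Derivation:
Op 1: a = malloc(10) -> a = 0; heap: [0-9 ALLOC][10-29 FREE]
Op 2: a = realloc(a, 6) -> a = 0; heap: [0-5 ALLOC][6-29 FREE]
Op 3: b = malloc(6) -> b = 6; heap: [0-5 ALLOC][6-11 ALLOC][12-29 FREE]
Op 4: c = malloc(3) -> c = 12; heap: [0-5 ALLOC][6-11 ALLOC][12-14 ALLOC][15-29 FREE]
free(c): c = 12 -> block [12-14 ALLOC]; mark free, coalesce with adjacent free neighbors -> [0-5 ALLOC][6-11 ALLOC][12-29 FREE]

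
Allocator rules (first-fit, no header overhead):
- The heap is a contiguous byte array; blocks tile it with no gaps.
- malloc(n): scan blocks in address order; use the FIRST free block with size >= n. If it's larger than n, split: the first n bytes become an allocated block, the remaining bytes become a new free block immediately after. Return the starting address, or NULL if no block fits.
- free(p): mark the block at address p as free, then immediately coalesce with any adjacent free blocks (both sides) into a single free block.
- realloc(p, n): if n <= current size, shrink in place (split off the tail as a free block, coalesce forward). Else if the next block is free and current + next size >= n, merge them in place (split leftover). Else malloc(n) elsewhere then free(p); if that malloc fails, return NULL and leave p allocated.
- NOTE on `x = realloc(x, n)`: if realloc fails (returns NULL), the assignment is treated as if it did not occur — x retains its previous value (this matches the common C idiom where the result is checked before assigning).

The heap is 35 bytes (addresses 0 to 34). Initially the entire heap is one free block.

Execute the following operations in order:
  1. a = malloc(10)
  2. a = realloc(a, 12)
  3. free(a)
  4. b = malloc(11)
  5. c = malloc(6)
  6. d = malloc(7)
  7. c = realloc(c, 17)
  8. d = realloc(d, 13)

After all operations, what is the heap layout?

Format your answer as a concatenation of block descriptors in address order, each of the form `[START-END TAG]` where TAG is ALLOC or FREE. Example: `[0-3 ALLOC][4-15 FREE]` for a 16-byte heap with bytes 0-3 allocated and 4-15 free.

Op 1: a = malloc(10) -> a = 0; heap: [0-9 ALLOC][10-34 FREE]
Op 2: a = realloc(a, 12) -> a = 0; heap: [0-11 ALLOC][12-34 FREE]
Op 3: free(a) -> (freed a); heap: [0-34 FREE]
Op 4: b = malloc(11) -> b = 0; heap: [0-10 ALLOC][11-34 FREE]
Op 5: c = malloc(6) -> c = 11; heap: [0-10 ALLOC][11-16 ALLOC][17-34 FREE]
Op 6: d = malloc(7) -> d = 17; heap: [0-10 ALLOC][11-16 ALLOC][17-23 ALLOC][24-34 FREE]
Op 7: c = realloc(c, 17) -> NULL (c unchanged); heap: [0-10 ALLOC][11-16 ALLOC][17-23 ALLOC][24-34 FREE]
Op 8: d = realloc(d, 13) -> d = 17; heap: [0-10 ALLOC][11-16 ALLOC][17-29 ALLOC][30-34 FREE]

Answer: [0-10 ALLOC][11-16 ALLOC][17-29 ALLOC][30-34 FREE]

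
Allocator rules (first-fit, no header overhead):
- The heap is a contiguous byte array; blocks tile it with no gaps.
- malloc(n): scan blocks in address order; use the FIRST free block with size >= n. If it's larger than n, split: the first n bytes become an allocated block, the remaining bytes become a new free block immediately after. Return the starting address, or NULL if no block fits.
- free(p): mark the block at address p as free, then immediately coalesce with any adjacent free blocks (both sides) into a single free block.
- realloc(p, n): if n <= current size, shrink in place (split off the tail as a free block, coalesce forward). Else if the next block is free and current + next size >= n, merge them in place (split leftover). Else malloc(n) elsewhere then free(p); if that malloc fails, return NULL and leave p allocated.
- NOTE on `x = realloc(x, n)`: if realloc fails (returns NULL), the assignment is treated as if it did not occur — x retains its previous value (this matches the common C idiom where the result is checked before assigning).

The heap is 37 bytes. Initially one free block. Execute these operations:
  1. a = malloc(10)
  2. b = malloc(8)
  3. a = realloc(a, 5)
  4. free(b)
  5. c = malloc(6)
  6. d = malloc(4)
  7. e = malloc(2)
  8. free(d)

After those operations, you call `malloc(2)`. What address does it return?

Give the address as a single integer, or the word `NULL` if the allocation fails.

Op 1: a = malloc(10) -> a = 0; heap: [0-9 ALLOC][10-36 FREE]
Op 2: b = malloc(8) -> b = 10; heap: [0-9 ALLOC][10-17 ALLOC][18-36 FREE]
Op 3: a = realloc(a, 5) -> a = 0; heap: [0-4 ALLOC][5-9 FREE][10-17 ALLOC][18-36 FREE]
Op 4: free(b) -> (freed b); heap: [0-4 ALLOC][5-36 FREE]
Op 5: c = malloc(6) -> c = 5; heap: [0-4 ALLOC][5-10 ALLOC][11-36 FREE]
Op 6: d = malloc(4) -> d = 11; heap: [0-4 ALLOC][5-10 ALLOC][11-14 ALLOC][15-36 FREE]
Op 7: e = malloc(2) -> e = 15; heap: [0-4 ALLOC][5-10 ALLOC][11-14 ALLOC][15-16 ALLOC][17-36 FREE]
Op 8: free(d) -> (freed d); heap: [0-4 ALLOC][5-10 ALLOC][11-14 FREE][15-16 ALLOC][17-36 FREE]
malloc(2): first-fit scan over [0-4 ALLOC][5-10 ALLOC][11-14 FREE][15-16 ALLOC][17-36 FREE] -> 11

Answer: 11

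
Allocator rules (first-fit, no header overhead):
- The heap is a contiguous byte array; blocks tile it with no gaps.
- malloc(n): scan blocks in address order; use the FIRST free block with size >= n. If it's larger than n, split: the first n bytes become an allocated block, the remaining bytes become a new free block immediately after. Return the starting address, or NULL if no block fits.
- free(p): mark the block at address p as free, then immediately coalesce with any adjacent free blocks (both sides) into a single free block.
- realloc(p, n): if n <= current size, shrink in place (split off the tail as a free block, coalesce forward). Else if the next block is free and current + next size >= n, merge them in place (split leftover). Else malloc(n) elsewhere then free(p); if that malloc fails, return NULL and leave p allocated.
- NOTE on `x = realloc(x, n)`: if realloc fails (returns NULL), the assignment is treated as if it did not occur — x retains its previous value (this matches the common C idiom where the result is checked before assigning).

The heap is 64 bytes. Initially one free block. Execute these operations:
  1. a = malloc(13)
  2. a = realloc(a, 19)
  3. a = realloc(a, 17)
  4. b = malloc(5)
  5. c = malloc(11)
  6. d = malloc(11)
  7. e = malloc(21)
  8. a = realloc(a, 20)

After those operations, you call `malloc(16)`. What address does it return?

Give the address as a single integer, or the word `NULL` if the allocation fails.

Op 1: a = malloc(13) -> a = 0; heap: [0-12 ALLOC][13-63 FREE]
Op 2: a = realloc(a, 19) -> a = 0; heap: [0-18 ALLOC][19-63 FREE]
Op 3: a = realloc(a, 17) -> a = 0; heap: [0-16 ALLOC][17-63 FREE]
Op 4: b = malloc(5) -> b = 17; heap: [0-16 ALLOC][17-21 ALLOC][22-63 FREE]
Op 5: c = malloc(11) -> c = 22; heap: [0-16 ALLOC][17-21 ALLOC][22-32 ALLOC][33-63 FREE]
Op 6: d = malloc(11) -> d = 33; heap: [0-16 ALLOC][17-21 ALLOC][22-32 ALLOC][33-43 ALLOC][44-63 FREE]
Op 7: e = malloc(21) -> e = NULL; heap: [0-16 ALLOC][17-21 ALLOC][22-32 ALLOC][33-43 ALLOC][44-63 FREE]
Op 8: a = realloc(a, 20) -> a = 44; heap: [0-16 FREE][17-21 ALLOC][22-32 ALLOC][33-43 ALLOC][44-63 ALLOC]
malloc(16): first-fit scan over [0-16 FREE][17-21 ALLOC][22-32 ALLOC][33-43 ALLOC][44-63 ALLOC] -> 0

Answer: 0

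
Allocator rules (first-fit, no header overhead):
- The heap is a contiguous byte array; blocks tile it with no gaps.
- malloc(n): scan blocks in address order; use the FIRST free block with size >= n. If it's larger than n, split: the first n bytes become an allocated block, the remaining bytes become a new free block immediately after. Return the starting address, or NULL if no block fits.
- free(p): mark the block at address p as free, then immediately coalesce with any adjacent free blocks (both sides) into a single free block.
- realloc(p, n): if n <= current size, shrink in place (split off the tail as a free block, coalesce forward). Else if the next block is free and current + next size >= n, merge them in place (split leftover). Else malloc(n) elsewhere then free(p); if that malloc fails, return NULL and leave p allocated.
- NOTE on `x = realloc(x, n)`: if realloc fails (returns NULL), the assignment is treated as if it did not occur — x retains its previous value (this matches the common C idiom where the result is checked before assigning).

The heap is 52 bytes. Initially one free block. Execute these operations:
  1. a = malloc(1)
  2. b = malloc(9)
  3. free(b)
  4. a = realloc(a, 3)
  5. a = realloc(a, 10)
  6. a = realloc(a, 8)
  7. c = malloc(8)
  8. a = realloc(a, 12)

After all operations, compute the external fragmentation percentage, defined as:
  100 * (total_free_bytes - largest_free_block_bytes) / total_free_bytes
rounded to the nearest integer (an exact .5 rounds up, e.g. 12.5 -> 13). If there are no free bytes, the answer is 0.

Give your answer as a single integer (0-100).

Op 1: a = malloc(1) -> a = 0; heap: [0-0 ALLOC][1-51 FREE]
Op 2: b = malloc(9) -> b = 1; heap: [0-0 ALLOC][1-9 ALLOC][10-51 FREE]
Op 3: free(b) -> (freed b); heap: [0-0 ALLOC][1-51 FREE]
Op 4: a = realloc(a, 3) -> a = 0; heap: [0-2 ALLOC][3-51 FREE]
Op 5: a = realloc(a, 10) -> a = 0; heap: [0-9 ALLOC][10-51 FREE]
Op 6: a = realloc(a, 8) -> a = 0; heap: [0-7 ALLOC][8-51 FREE]
Op 7: c = malloc(8) -> c = 8; heap: [0-7 ALLOC][8-15 ALLOC][16-51 FREE]
Op 8: a = realloc(a, 12) -> a = 16; heap: [0-7 FREE][8-15 ALLOC][16-27 ALLOC][28-51 FREE]
Free blocks: [8 24] total_free=32 largest=24 -> 100*(32-24)/32 = 800/32 = 25

Answer: 25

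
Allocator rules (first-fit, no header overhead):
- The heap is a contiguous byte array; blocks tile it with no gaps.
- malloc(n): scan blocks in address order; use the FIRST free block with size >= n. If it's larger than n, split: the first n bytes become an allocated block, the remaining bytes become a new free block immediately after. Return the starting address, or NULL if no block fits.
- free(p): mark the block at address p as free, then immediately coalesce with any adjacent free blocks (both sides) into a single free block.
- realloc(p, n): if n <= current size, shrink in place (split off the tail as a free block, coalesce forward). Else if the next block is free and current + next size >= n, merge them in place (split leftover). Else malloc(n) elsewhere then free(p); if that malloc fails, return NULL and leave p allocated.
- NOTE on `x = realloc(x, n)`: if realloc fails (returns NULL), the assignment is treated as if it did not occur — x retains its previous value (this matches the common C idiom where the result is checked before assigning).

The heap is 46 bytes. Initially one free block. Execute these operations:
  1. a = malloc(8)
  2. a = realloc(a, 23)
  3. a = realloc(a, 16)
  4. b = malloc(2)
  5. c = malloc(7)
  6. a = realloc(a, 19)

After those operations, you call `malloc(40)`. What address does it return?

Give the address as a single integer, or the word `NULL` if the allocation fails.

Op 1: a = malloc(8) -> a = 0; heap: [0-7 ALLOC][8-45 FREE]
Op 2: a = realloc(a, 23) -> a = 0; heap: [0-22 ALLOC][23-45 FREE]
Op 3: a = realloc(a, 16) -> a = 0; heap: [0-15 ALLOC][16-45 FREE]
Op 4: b = malloc(2) -> b = 16; heap: [0-15 ALLOC][16-17 ALLOC][18-45 FREE]
Op 5: c = malloc(7) -> c = 18; heap: [0-15 ALLOC][16-17 ALLOC][18-24 ALLOC][25-45 FREE]
Op 6: a = realloc(a, 19) -> a = 25; heap: [0-15 FREE][16-17 ALLOC][18-24 ALLOC][25-43 ALLOC][44-45 FREE]
malloc(40): first-fit scan over [0-15 FREE][16-17 ALLOC][18-24 ALLOC][25-43 ALLOC][44-45 FREE] -> NULL

Answer: NULL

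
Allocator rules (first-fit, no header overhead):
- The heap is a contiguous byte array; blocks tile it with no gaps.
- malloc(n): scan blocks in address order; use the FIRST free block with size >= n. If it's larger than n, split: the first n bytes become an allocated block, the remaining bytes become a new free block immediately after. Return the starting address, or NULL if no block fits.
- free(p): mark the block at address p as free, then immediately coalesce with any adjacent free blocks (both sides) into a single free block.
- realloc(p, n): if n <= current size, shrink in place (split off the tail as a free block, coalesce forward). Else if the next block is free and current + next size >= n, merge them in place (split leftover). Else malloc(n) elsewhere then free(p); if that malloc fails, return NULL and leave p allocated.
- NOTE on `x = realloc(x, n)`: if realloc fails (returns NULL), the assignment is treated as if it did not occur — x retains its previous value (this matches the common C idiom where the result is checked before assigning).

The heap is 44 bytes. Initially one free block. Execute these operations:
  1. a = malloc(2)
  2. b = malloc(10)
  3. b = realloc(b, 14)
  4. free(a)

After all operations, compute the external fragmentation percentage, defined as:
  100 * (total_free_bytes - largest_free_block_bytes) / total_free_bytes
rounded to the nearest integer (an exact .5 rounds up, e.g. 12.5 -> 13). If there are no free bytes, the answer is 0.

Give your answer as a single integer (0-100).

Op 1: a = malloc(2) -> a = 0; heap: [0-1 ALLOC][2-43 FREE]
Op 2: b = malloc(10) -> b = 2; heap: [0-1 ALLOC][2-11 ALLOC][12-43 FREE]
Op 3: b = realloc(b, 14) -> b = 2; heap: [0-1 ALLOC][2-15 ALLOC][16-43 FREE]
Op 4: free(a) -> (freed a); heap: [0-1 FREE][2-15 ALLOC][16-43 FREE]
Free blocks: [2 28] total_free=30 largest=28 -> 100*(30-28)/30 = 200/30 ≈ 6.667 -> rounds to 7

Answer: 7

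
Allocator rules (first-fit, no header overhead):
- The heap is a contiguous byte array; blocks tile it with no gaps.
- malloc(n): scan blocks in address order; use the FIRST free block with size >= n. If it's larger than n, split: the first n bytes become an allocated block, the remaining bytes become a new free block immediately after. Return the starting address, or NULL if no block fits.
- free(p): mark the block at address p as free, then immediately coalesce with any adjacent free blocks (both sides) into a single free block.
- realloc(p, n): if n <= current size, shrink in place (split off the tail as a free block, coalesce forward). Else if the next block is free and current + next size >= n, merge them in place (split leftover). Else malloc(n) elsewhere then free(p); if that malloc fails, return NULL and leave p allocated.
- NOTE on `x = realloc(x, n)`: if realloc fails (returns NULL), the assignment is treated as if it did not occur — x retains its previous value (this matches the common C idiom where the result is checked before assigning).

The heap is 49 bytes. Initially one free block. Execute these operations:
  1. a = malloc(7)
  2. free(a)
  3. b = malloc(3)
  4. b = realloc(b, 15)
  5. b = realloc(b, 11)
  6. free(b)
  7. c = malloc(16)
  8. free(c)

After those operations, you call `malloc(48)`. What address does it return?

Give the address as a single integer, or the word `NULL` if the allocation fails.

Op 1: a = malloc(7) -> a = 0; heap: [0-6 ALLOC][7-48 FREE]
Op 2: free(a) -> (freed a); heap: [0-48 FREE]
Op 3: b = malloc(3) -> b = 0; heap: [0-2 ALLOC][3-48 FREE]
Op 4: b = realloc(b, 15) -> b = 0; heap: [0-14 ALLOC][15-48 FREE]
Op 5: b = realloc(b, 11) -> b = 0; heap: [0-10 ALLOC][11-48 FREE]
Op 6: free(b) -> (freed b); heap: [0-48 FREE]
Op 7: c = malloc(16) -> c = 0; heap: [0-15 ALLOC][16-48 FREE]
Op 8: free(c) -> (freed c); heap: [0-48 FREE]
malloc(48): first-fit scan over [0-48 FREE] -> 0

Answer: 0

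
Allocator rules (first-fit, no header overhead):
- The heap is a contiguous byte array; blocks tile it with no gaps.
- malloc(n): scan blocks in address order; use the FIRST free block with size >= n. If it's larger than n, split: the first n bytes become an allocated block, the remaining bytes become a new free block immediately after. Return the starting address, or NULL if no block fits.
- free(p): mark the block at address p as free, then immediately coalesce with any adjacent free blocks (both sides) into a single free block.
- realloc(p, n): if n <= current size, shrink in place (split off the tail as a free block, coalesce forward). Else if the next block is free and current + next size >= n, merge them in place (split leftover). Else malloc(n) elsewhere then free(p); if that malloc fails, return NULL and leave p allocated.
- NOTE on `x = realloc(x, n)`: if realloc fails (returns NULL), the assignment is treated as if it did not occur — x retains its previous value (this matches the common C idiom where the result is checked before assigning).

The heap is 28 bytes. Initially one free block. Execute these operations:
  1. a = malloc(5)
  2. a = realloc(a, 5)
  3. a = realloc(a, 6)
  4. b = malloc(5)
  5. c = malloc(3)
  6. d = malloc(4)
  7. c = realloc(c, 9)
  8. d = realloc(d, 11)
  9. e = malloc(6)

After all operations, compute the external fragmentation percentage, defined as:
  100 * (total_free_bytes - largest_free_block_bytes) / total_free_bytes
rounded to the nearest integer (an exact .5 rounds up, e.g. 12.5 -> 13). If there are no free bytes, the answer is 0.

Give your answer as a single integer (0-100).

Op 1: a = malloc(5) -> a = 0; heap: [0-4 ALLOC][5-27 FREE]
Op 2: a = realloc(a, 5) -> a = 0; heap: [0-4 ALLOC][5-27 FREE]
Op 3: a = realloc(a, 6) -> a = 0; heap: [0-5 ALLOC][6-27 FREE]
Op 4: b = malloc(5) -> b = 6; heap: [0-5 ALLOC][6-10 ALLOC][11-27 FREE]
Op 5: c = malloc(3) -> c = 11; heap: [0-5 ALLOC][6-10 ALLOC][11-13 ALLOC][14-27 FREE]
Op 6: d = malloc(4) -> d = 14; heap: [0-5 ALLOC][6-10 ALLOC][11-13 ALLOC][14-17 ALLOC][18-27 FREE]
Op 7: c = realloc(c, 9) -> c = 18; heap: [0-5 ALLOC][6-10 ALLOC][11-13 FREE][14-17 ALLOC][18-26 ALLOC][27-27 FREE]
Op 8: d = realloc(d, 11) -> NULL (d unchanged); heap: [0-5 ALLOC][6-10 ALLOC][11-13 FREE][14-17 ALLOC][18-26 ALLOC][27-27 FREE]
Op 9: e = malloc(6) -> e = NULL; heap: [0-5 ALLOC][6-10 ALLOC][11-13 FREE][14-17 ALLOC][18-26 ALLOC][27-27 FREE]
Free blocks: [3 1] total_free=4 largest=3 -> 100*(4-3)/4 = 100/4 = 25

Answer: 25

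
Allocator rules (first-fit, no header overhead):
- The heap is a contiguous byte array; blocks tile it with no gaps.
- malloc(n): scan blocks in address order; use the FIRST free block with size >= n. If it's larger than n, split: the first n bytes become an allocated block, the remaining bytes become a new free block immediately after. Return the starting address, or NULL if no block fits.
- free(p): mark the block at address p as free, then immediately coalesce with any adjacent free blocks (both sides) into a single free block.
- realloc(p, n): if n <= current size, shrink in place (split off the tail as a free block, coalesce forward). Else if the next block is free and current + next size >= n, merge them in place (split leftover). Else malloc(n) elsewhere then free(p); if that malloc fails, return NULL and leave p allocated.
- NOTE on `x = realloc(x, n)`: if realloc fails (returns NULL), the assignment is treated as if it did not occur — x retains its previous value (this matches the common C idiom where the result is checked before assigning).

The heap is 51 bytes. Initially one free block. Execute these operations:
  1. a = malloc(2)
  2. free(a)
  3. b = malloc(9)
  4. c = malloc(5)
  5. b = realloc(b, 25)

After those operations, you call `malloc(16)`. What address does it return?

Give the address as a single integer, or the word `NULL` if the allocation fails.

Op 1: a = malloc(2) -> a = 0; heap: [0-1 ALLOC][2-50 FREE]
Op 2: free(a) -> (freed a); heap: [0-50 FREE]
Op 3: b = malloc(9) -> b = 0; heap: [0-8 ALLOC][9-50 FREE]
Op 4: c = malloc(5) -> c = 9; heap: [0-8 ALLOC][9-13 ALLOC][14-50 FREE]
Op 5: b = realloc(b, 25) -> b = 14; heap: [0-8 FREE][9-13 ALLOC][14-38 ALLOC][39-50 FREE]
malloc(16): first-fit scan over [0-8 FREE][9-13 ALLOC][14-38 ALLOC][39-50 FREE] -> NULL

Answer: NULL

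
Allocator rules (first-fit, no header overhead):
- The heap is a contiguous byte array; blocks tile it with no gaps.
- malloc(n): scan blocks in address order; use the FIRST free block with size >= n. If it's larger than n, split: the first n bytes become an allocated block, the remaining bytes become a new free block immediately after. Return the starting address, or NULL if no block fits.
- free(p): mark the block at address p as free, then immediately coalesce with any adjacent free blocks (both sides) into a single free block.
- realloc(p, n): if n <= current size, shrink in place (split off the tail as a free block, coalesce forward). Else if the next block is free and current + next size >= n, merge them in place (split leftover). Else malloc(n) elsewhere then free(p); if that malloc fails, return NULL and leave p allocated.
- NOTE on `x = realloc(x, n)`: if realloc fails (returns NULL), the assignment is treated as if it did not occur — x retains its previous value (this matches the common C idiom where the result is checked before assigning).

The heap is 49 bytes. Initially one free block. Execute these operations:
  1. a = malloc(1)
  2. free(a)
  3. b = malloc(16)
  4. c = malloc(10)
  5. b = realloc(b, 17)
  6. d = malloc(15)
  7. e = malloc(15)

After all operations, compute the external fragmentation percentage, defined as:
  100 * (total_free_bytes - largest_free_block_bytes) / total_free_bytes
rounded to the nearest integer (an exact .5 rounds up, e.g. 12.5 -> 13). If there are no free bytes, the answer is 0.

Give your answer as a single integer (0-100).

Op 1: a = malloc(1) -> a = 0; heap: [0-0 ALLOC][1-48 FREE]
Op 2: free(a) -> (freed a); heap: [0-48 FREE]
Op 3: b = malloc(16) -> b = 0; heap: [0-15 ALLOC][16-48 FREE]
Op 4: c = malloc(10) -> c = 16; heap: [0-15 ALLOC][16-25 ALLOC][26-48 FREE]
Op 5: b = realloc(b, 17) -> b = 26; heap: [0-15 FREE][16-25 ALLOC][26-42 ALLOC][43-48 FREE]
Op 6: d = malloc(15) -> d = 0; heap: [0-14 ALLOC][15-15 FREE][16-25 ALLOC][26-42 ALLOC][43-48 FREE]
Op 7: e = malloc(15) -> e = NULL; heap: [0-14 ALLOC][15-15 FREE][16-25 ALLOC][26-42 ALLOC][43-48 FREE]
Free blocks: [1 6] total_free=7 largest=6 -> 100*(7-6)/7 = 100/7 ≈ 14.286 -> rounds to 14

Answer: 14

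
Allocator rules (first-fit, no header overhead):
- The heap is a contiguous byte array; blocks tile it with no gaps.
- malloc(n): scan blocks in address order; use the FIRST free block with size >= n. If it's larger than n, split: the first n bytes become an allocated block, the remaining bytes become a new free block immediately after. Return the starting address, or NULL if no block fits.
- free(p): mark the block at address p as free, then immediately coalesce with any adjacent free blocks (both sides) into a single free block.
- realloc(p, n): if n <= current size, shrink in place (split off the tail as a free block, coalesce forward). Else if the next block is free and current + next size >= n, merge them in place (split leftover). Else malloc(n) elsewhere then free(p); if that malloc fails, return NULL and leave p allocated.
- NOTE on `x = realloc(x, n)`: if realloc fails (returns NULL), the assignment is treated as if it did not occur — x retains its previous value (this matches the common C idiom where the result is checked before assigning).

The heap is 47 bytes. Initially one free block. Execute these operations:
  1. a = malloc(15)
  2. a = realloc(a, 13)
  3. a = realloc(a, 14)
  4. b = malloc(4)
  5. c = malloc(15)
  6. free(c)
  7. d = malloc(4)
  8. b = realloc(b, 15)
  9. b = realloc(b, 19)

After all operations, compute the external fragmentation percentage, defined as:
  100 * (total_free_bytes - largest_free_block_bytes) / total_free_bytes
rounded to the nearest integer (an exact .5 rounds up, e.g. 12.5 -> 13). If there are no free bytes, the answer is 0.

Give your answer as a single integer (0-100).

Answer: 40

Derivation:
Op 1: a = malloc(15) -> a = 0; heap: [0-14 ALLOC][15-46 FREE]
Op 2: a = realloc(a, 13) -> a = 0; heap: [0-12 ALLOC][13-46 FREE]
Op 3: a = realloc(a, 14) -> a = 0; heap: [0-13 ALLOC][14-46 FREE]
Op 4: b = malloc(4) -> b = 14; heap: [0-13 ALLOC][14-17 ALLOC][18-46 FREE]
Op 5: c = malloc(15) -> c = 18; heap: [0-13 ALLOC][14-17 ALLOC][18-32 ALLOC][33-46 FREE]
Op 6: free(c) -> (freed c); heap: [0-13 ALLOC][14-17 ALLOC][18-46 FREE]
Op 7: d = malloc(4) -> d = 18; heap: [0-13 ALLOC][14-17 ALLOC][18-21 ALLOC][22-46 FREE]
Op 8: b = realloc(b, 15) -> b = 22; heap: [0-13 ALLOC][14-17 FREE][18-21 ALLOC][22-36 ALLOC][37-46 FREE]
Op 9: b = realloc(b, 19) -> b = 22; heap: [0-13 ALLOC][14-17 FREE][18-21 ALLOC][22-40 ALLOC][41-46 FREE]
Free blocks: [4 6] total_free=10 largest=6 -> 100*(10-6)/10 = 400/10 = 40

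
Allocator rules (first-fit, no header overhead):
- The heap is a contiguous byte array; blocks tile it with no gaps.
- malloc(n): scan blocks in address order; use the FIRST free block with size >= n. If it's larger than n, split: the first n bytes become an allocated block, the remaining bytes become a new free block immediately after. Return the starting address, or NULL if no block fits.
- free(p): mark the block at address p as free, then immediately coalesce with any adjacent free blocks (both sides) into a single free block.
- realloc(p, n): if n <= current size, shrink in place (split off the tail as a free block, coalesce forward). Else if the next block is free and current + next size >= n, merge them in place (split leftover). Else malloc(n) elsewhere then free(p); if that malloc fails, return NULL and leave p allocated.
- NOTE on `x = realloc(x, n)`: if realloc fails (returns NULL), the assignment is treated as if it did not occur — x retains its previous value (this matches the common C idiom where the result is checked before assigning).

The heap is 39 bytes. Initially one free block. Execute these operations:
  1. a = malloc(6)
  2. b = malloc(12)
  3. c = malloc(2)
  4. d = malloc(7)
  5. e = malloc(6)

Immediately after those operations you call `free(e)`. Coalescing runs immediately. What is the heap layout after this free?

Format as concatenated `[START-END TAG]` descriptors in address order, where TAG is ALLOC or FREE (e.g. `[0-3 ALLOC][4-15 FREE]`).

Op 1: a = malloc(6) -> a = 0; heap: [0-5 ALLOC][6-38 FREE]
Op 2: b = malloc(12) -> b = 6; heap: [0-5 ALLOC][6-17 ALLOC][18-38 FREE]
Op 3: c = malloc(2) -> c = 18; heap: [0-5 ALLOC][6-17 ALLOC][18-19 ALLOC][20-38 FREE]
Op 4: d = malloc(7) -> d = 20; heap: [0-5 ALLOC][6-17 ALLOC][18-19 ALLOC][20-26 ALLOC][27-38 FREE]
Op 5: e = malloc(6) -> e = 27; heap: [0-5 ALLOC][6-17 ALLOC][18-19 ALLOC][20-26 ALLOC][27-32 ALLOC][33-38 FREE]
free(e): e = 27 -> block [27-32 ALLOC]; mark free, coalesce with adjacent free neighbors -> [0-5 ALLOC][6-17 ALLOC][18-19 ALLOC][20-26 ALLOC][27-38 FREE]

Answer: [0-5 ALLOC][6-17 ALLOC][18-19 ALLOC][20-26 ALLOC][27-38 FREE]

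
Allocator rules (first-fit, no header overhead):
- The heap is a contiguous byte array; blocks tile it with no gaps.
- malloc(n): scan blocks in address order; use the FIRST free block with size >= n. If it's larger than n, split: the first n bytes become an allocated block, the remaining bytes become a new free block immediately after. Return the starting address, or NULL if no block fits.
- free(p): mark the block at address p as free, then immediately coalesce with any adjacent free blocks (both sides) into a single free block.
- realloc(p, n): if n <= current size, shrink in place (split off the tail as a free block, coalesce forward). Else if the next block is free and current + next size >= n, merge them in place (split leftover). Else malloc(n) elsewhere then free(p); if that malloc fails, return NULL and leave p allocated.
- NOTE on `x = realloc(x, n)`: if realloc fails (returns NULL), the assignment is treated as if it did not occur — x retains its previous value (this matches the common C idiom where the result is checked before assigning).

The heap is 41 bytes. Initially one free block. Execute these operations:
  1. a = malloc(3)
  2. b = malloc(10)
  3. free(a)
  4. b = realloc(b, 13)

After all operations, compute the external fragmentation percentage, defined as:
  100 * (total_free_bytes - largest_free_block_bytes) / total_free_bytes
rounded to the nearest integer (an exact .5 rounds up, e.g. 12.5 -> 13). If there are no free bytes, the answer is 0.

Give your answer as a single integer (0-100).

Op 1: a = malloc(3) -> a = 0; heap: [0-2 ALLOC][3-40 FREE]
Op 2: b = malloc(10) -> b = 3; heap: [0-2 ALLOC][3-12 ALLOC][13-40 FREE]
Op 3: free(a) -> (freed a); heap: [0-2 FREE][3-12 ALLOC][13-40 FREE]
Op 4: b = realloc(b, 13) -> b = 3; heap: [0-2 FREE][3-15 ALLOC][16-40 FREE]
Free blocks: [3 25] total_free=28 largest=25 -> 100*(28-25)/28 = 300/28 ≈ 10.714 -> rounds to 11

Answer: 11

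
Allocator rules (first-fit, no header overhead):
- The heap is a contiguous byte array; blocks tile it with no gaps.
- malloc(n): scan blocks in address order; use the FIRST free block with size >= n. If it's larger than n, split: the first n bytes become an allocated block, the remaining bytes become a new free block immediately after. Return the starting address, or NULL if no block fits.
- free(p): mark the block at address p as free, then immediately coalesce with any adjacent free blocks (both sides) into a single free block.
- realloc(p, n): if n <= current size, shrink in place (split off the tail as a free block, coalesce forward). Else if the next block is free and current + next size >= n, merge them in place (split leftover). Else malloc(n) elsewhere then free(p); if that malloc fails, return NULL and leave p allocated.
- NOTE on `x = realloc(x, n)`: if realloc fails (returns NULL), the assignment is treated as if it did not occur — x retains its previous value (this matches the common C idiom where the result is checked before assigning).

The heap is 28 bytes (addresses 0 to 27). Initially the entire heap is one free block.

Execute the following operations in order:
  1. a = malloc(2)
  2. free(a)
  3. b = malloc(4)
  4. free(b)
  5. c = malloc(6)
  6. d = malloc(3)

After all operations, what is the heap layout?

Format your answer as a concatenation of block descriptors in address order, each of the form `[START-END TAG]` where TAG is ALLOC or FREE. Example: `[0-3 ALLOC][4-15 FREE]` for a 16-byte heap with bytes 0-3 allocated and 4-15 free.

Op 1: a = malloc(2) -> a = 0; heap: [0-1 ALLOC][2-27 FREE]
Op 2: free(a) -> (freed a); heap: [0-27 FREE]
Op 3: b = malloc(4) -> b = 0; heap: [0-3 ALLOC][4-27 FREE]
Op 4: free(b) -> (freed b); heap: [0-27 FREE]
Op 5: c = malloc(6) -> c = 0; heap: [0-5 ALLOC][6-27 FREE]
Op 6: d = malloc(3) -> d = 6; heap: [0-5 ALLOC][6-8 ALLOC][9-27 FREE]

Answer: [0-5 ALLOC][6-8 ALLOC][9-27 FREE]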